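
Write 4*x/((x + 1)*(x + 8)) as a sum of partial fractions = 32/(7*(x + 8)) - 4/(7*(x + 1))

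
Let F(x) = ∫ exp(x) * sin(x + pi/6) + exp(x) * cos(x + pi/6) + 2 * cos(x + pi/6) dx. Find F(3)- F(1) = (2 + exp(3))*sin(pi/6 + 3) - (2 + E)*sin(pi/6 + 1)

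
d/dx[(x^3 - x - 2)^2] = 6*x^5 - 8*x^3 - 12*x^2 + 2*x + 4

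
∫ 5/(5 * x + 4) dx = log(5*x + 4) + C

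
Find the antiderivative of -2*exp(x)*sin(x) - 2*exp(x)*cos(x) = -2*exp(x)*sin(x) + C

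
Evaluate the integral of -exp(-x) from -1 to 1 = -E + exp(-1)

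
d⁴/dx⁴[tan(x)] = 24*tan(x)^5 + 40*tan(x)^3 + 16*tan(x)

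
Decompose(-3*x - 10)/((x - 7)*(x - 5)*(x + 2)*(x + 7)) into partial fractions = -11/(840*(x + 7)) - 4/(315*(x + 2)) + 25/(168*(x - 5)) - 31/(252*(x - 7))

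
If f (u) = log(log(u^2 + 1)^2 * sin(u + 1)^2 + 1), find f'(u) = (u^2*log(u^2 + 1)^2*sin(2*u + 2) + 4*u*log(u^2 + 1)*sin(u + 1)^2 + log(u^2 + 1)^2*sin(2*u + 2))/(u^2*log(u^2 + 1)^2*sin(u + 1)^2 + u^2 + log(u^2 + 1)^2*sin(u + 1)^2 + 1)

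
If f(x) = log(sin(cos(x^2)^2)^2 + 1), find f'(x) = -8*x*sin(x^2)*sin(cos(x^2)^2)*cos(x^2)*cos(cos(x^2)^2)/(sin(cos(x^2)^2)^2 + 1)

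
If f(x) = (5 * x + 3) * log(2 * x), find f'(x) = (5*x*log(x) + 5*x*log(2) + 5*x + 3)/x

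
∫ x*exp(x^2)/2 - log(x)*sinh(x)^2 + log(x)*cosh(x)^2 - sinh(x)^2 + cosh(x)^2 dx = x*log(x) + exp(x^2)/4 + C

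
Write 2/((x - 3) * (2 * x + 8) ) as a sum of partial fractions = -1/(7*(x + 4)) + 1/(7*(x - 3))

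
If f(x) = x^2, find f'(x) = 2*x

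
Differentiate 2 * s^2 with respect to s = 4*s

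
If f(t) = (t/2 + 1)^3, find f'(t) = 3*t^2/8 + 3*t/2 + 3/2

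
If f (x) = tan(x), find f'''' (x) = 24*tan(x)^5 + 40*tan(x)^3 + 16*tan(x)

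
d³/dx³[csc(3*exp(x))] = 3*(9*exp(2*x)*cos(3*exp(x))/sin(3*exp(x)) - 54*exp(2*x)*cos(3*exp(x))/sin(3*exp(x))^3 - 9*exp(x) + 18*exp(x)/sin(3*exp(x))^2 - cos(3*exp(x))/sin(3*exp(x)))*exp(x)/sin(3*exp(x))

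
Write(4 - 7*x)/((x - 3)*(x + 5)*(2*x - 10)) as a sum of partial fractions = 39/(160*(x + 5)) + 17/(32*(x - 3)) - 31/(40*(x - 5))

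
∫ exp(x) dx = exp(x) + C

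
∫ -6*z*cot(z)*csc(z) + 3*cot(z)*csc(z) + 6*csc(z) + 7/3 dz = 7*z/3 + (6*z - 3)*csc(z) + C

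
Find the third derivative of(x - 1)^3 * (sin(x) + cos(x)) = x^3*sin(x) - x^3*cos(x) - 12*x^2*sin(x) - 6*x^2*cos(x) + 3*x*sin(x) + 33*x*cos(x) + 14*sin(x) - 20*cos(x)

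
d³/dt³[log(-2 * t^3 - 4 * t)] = (6*t^6 - 12*t^4 + 24*t^2 + 16)/(t^9 + 6*t^7 + 12*t^5 + 8*t^3)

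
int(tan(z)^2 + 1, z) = tan(z) + C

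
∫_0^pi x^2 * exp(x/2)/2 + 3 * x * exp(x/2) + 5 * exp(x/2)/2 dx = -1 + (1 + pi)^2*exp(pi/2)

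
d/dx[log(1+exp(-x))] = -1/(exp(x) + 1)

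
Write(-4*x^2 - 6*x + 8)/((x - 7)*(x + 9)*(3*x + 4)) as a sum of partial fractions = -16/(115*(3*x + 4)) - 131/(184*(x + 9)) - 23/(40*(x - 7))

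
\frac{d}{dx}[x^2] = 2*x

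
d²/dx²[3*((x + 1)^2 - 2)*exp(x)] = 3*x^2*exp(x) + 18*x*exp(x) + 15*exp(x)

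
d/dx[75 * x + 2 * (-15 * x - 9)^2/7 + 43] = 900*x/7 + 1065/7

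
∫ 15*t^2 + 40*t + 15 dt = 5*t^3 + 20*t^2 + 15*t + C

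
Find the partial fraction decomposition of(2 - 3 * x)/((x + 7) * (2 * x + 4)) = -23/(10*(x + 7)) + 4/(5*(x + 2))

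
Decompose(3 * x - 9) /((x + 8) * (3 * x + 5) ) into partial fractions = -42/(19*(3*x + 5)) + 33/(19*(x + 8))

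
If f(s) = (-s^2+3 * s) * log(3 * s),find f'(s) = -2*s*log(s) - 2*s*log(3) - s + 3*log(s) + 3 + 3*log(3)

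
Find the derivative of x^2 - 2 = 2*x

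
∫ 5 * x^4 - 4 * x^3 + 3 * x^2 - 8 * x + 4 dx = x^5 - x^4 + x^3 - 4*x^2 + 4*x + C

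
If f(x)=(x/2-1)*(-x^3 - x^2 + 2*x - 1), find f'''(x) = 3 - 12*x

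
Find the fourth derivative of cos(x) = cos(x)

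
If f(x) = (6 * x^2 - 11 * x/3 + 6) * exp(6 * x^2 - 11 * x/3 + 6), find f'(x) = 72*x^3*exp(6*x^2 - 11*x/3 + 6) - 66*x^2*exp(6*x^2 - 11*x/3 + 6) + 877*x*exp(6*x^2 - 11*x/3 + 6)/9 - 77*exp(6*x^2 - 11*x/3 + 6)/3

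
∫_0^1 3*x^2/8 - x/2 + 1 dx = 7/8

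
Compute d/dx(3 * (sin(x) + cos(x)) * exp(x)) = 6*exp(x)*cos(x)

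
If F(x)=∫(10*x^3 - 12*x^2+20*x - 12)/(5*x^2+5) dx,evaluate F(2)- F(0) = -4/5 + log(5)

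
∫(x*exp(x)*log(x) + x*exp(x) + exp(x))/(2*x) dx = (log(x) + 1)*exp(x)/2 + C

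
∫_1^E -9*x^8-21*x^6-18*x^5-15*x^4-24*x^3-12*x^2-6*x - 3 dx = (-exp(3) - E - 1)^3 + 27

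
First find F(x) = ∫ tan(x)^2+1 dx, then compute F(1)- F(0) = tan(1)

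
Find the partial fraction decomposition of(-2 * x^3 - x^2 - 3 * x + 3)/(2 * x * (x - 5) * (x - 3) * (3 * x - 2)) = -1/(364*(3*x - 2)) + 23/(28*(x - 3)) - 287/(260*(x - 5)) - 1/(20*x)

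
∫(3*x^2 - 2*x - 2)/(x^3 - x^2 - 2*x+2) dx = log(x^3 - x^2 - 2*x + 2) + C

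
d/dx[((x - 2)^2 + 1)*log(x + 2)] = (2*x^2*log(x + 2) + x^2 - 4*x - 8*log(x + 2) + 5)/(x + 2)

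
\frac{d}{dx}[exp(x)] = exp(x)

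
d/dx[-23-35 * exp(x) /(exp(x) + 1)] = -35*exp(x)/(exp(2*x) + 2*exp(x) + 1)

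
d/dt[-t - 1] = -1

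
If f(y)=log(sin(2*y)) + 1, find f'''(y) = 16*cos(2*y)/sin(2*y)^3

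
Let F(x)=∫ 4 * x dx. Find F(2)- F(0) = 8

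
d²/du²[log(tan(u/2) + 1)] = (tan(u/2)^4 + 2*tan(u/2)^3 + 2*tan(u/2) - 1)/(4*(tan(u/2) + 1)^2)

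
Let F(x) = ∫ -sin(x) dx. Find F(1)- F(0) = -1 + cos(1)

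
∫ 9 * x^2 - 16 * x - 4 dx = 3*x^3 - 8*x^2 - 4*x + C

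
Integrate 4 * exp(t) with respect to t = 4*exp(t) + C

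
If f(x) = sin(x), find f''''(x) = sin(x)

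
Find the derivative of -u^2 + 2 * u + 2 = 2 - 2*u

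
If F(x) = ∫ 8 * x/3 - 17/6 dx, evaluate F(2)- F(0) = -1/3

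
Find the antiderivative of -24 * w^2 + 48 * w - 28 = -8*w^3 + 24*w^2 - 28*w + C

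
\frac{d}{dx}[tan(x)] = cos(x)^(-2)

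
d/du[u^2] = 2*u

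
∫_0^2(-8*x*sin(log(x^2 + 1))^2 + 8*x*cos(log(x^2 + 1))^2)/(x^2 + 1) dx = 2*sin(2*log(5))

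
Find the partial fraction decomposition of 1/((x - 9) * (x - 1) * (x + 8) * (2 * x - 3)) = -8/(285*(2*x - 3)) - 1/(2907*(x + 8)) + 1/(72*(x - 1)) + 1/(2040*(x - 9))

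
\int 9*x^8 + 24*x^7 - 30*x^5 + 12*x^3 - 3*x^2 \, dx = x^9 + 3*x^8 - 5*x^6 + 3*x^4 - x^3 + C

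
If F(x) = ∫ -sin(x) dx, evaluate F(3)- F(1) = cos(3) - cos(1)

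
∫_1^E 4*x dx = -2 + 2*exp(2)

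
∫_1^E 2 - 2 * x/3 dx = (-1 + E/3)*(3 - E) + 4/3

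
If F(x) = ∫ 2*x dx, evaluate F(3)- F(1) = 8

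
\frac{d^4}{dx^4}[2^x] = 2^x*log(2)^4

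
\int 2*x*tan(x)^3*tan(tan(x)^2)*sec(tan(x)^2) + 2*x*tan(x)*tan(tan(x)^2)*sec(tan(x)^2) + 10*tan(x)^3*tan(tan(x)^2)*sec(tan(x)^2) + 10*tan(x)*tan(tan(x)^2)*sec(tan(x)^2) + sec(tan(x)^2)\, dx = (x + 5)*sec(tan(x)^2) + C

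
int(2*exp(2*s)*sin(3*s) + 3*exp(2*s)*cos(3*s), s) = exp(2*s)*sin(3*s) + C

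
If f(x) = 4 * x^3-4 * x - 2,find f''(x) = 24*x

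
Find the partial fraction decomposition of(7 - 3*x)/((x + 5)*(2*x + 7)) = 35/(3*(2*x + 7)) - 22/(3*(x + 5))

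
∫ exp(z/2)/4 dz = exp(z/2)/2 + C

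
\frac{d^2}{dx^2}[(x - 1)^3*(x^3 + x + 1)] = 30*x^4 - 60*x^3 + 48*x^2 - 18*x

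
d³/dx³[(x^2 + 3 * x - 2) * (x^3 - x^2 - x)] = 60*x^2 + 48*x - 36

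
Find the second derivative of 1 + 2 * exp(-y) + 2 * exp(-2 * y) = (2*exp(y) + 8)*exp(-2*y)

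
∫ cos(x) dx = sin(x) + C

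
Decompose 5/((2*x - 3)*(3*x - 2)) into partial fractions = -3/(3*x - 2) + 2/(2*x - 3)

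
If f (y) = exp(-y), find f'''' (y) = exp(-y)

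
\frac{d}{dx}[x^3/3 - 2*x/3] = x^2 - 2/3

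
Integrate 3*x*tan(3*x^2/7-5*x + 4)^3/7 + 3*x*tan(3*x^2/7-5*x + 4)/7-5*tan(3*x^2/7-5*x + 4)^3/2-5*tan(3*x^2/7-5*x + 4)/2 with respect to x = tan(3*x^2/7 - 5*x + 4)^2/4 + C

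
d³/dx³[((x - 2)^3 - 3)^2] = 120*x^3 - 720*x^2 + 1440*x - 996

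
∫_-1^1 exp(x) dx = E - exp(-1)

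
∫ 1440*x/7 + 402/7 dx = 720*x^2/7 + 402*x/7 + C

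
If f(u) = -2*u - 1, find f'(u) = -2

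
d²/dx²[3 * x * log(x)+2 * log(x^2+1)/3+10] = (9*x^4 - 4*x^3 + 18*x^2 + 4*x + 9)/(3*x^5 + 6*x^3 + 3*x)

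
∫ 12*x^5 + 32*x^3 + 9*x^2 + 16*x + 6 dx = 2*x^6 + 8*x^4 + 3*x^3 + 8*x^2 + 6*x + C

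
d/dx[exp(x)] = exp(x)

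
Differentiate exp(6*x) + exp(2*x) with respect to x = 6*exp(6*x) + 2*exp(2*x)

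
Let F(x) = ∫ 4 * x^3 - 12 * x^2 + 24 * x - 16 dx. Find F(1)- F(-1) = -40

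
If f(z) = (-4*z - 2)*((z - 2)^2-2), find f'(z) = -12*z^2 + 28*z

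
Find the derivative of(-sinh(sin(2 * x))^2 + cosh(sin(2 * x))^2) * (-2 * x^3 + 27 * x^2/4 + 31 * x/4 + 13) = -6*x^2 + 27*x/2 + 31/4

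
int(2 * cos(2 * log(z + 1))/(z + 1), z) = sin(2*log(z + 1)) + C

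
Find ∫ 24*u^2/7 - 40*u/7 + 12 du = 8*u^3/7 - 20*u^2/7 + 12*u + C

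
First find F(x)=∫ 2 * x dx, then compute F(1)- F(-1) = 0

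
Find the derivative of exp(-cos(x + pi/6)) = exp(-cos(x + pi/6))*sin(x + pi/6)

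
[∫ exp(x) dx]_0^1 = -1 + E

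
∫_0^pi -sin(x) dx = -2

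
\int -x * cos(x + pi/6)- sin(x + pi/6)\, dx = -x*sin(x + pi/6) + C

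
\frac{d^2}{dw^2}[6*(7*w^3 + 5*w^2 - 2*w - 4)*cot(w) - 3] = 84*w^3*cot(w)^3 + 84*w^3*cot(w) + 60*w^2*cot(w)^3 - 252*w^2*cot(w)^2 + 60*w^2*cot(w) - 252*w^2 - 24*w*cot(w)^3 - 120*w*cot(w)^2 + 228*w*cot(w) - 120*w - 48*cot(w)^3 + 24*cot(w)^2 + 12*cot(w) + 24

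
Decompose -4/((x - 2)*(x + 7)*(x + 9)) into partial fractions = -2/(11*(x + 9)) + 2/(9*(x + 7)) - 4/(99*(x - 2))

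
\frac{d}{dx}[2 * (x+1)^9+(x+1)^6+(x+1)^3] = 18*x^8 + 144*x^7 + 504*x^6 + 1014*x^5 + 1290*x^4 + 1068*x^3 + 567*x^2 + 180*x + 27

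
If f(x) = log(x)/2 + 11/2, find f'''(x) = x^(-3)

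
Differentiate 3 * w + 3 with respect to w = 3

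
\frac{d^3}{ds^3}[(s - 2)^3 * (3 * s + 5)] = 72*s - 78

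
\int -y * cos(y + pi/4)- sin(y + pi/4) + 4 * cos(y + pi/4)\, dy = (4 - y)*sin(y + pi/4) + C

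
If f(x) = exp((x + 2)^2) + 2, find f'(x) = 2*x*exp(x^2 + 4*x + 4) + 4*exp(x^2 + 4*x + 4)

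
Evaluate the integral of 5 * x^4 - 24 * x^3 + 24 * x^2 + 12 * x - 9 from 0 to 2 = 6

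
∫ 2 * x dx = x^2 + C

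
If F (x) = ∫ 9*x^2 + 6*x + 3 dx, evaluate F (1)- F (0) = 9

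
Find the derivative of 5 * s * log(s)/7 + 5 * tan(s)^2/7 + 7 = 5*log(s)/7 + 10*sin(s)/(7*cos(s)^3) + 5/7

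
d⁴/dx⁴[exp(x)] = exp(x)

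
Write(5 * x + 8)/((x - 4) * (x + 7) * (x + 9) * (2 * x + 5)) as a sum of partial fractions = 4/(169*(2*x + 5)) + 37/(338*(x + 9)) - 3/(22*(x + 7)) + 28/(1859*(x - 4))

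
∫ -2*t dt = -t^2 + C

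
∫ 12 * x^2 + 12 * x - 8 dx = 4*x^3 + 6*x^2 - 8*x + C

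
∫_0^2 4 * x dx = 8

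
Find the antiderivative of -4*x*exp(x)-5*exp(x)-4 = -(4*x + 1)*(exp(x) + 1) + C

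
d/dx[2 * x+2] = 2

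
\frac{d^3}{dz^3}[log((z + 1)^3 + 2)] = (6*z^6 + 36*z^5 + 90*z^4 + 36*z^3 - 162*z^2 - 216*z - 54)/(z^9 + 9*z^8 + 36*z^7 + 90*z^6 + 162*z^5 + 216*z^4 + 216*z^3 + 162*z^2 + 81*z + 27)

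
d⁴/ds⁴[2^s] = 2^s*log(2)^4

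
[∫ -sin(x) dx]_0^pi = -2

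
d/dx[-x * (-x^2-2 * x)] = 3*x^2 + 4*x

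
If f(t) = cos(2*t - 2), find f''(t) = -4*cos(2*t - 2)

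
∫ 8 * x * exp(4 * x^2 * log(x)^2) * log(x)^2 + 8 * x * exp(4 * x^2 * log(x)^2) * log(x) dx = exp(4*x^2*log(x)^2) + C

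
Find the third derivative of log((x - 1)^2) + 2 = 4/(x^3 - 3*x^2 + 3*x - 1)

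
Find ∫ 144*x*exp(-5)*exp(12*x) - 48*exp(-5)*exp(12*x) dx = (12*x - 5)*exp(12*x - 5) + C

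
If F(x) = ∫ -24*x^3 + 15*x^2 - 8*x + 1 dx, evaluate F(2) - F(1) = -66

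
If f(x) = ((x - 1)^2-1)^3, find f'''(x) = 120*x^3 - 360*x^2 + 288*x - 48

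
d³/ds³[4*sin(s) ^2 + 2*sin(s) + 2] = -2*(16*sin(s) + 1)*cos(s)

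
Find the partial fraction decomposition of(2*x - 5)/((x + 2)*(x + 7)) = 19/(5*(x + 7)) - 9/(5*(x + 2))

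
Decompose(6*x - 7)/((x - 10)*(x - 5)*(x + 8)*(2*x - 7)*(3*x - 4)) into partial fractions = -81/(104104*(3*x - 4)) + 224/(11661*(2*x - 7)) - 55/(150696*(x + 8)) - 23/(2145*(x - 5)) + 53/(30420*(x - 10))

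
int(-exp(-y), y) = exp(-y) + C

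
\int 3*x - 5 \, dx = 3*x^2/2 - 5*x + C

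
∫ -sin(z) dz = cos(z) + C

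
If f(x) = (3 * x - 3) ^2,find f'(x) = 18*x - 18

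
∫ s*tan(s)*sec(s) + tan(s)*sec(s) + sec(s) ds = (s + 1)*sec(s) + C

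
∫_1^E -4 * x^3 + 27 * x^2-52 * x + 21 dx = -12 + (-3 + E)^2*(-exp(2) + 1 + 3*E)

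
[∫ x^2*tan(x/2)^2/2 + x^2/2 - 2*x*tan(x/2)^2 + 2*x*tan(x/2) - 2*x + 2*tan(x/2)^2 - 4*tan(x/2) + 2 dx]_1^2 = -tan(1/2)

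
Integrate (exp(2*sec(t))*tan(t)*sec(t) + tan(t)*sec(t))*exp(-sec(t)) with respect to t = 2*sinh(1/cos(t)) + C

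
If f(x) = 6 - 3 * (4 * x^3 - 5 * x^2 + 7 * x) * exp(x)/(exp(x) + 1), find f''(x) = (12*x^3*exp(2*x) - 12*x^3*exp(x) - 87*x^2*exp(2*x) - 57*x^2*exp(x) - 72*x*exp(3*x) - 63*x*exp(2*x) - 33*x*exp(x) + 30*exp(3*x) + 18*exp(2*x) - 12*exp(x))/(exp(3*x) + 3*exp(2*x) + 3*exp(x) + 1)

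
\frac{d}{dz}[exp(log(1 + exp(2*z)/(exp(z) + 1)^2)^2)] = 4*exp(2*z + log(1 + exp(2*z)/(exp(2*z) + 2*exp(z) + 1))^2)*log(1 + exp(2*z)/(exp(2*z) + 2*exp(z) + 1))/(2*exp(3*z) + 4*exp(2*z) + 3*exp(z) + 1)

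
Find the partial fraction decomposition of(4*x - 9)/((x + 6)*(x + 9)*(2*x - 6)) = -5/(8*(x + 9)) + 11/(18*(x + 6)) + 1/(72*(x - 3))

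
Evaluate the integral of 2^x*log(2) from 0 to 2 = 3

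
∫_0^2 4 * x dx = 8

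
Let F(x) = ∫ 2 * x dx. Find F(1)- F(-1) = 0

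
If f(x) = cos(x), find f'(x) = -sin(x)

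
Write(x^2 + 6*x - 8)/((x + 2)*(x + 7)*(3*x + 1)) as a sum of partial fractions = -89/(100*(3*x + 1)) - 1/(100*(x + 7)) + 16/(25*(x + 2))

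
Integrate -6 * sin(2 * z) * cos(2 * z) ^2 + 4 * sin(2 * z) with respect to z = (cos(2*z)^2 - 2)*cos(2*z) + C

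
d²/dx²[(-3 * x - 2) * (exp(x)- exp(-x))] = (-3*x*exp(2*x) + 3*x - 8*exp(2*x) - 4)*exp(-x)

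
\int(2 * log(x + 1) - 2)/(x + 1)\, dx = (log(x + 1) - 1)^2 + C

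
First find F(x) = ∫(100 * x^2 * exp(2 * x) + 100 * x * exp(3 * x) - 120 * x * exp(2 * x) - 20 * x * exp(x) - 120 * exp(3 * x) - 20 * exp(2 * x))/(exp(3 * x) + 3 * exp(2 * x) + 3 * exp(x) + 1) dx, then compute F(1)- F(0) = -45/2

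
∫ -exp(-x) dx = exp(-x) + C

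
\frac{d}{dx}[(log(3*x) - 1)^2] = (2*log(x) - 2 + 2*log(3))/x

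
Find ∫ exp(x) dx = exp(x) + C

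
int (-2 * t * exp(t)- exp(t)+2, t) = (1 - exp(t))*(2*t - 1) + C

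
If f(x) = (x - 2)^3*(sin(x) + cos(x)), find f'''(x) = x^3*sin(x) - x^3*cos(x) - 15*x^2*sin(x) - 3*x^2*cos(x) + 30*x*sin(x) + 42*x*cos(x) - 2*sin(x) - 58*cos(x)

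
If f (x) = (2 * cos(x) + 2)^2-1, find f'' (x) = -8*cos(x) - 8*cos(2*x)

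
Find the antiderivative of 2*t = t^2 + C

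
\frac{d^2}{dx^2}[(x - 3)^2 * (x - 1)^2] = 12*x^2 - 48*x + 44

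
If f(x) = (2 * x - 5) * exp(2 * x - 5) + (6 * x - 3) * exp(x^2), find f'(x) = 12*x^2*exp(x^2) - 6*x*exp(x^2) + 4*x*exp(2*x - 5) + 6*exp(x^2) - 8*exp(2*x - 5)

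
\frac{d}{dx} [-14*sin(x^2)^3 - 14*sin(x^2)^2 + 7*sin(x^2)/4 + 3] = 7*x*(-8*sin(x^2) + 12*cos(x^2)^2 - 23/2)*cos(x^2)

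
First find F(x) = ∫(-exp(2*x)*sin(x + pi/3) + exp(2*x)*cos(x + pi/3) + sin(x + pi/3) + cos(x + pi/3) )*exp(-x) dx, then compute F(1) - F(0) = (E - exp(-1))*cos(1 + pi/3)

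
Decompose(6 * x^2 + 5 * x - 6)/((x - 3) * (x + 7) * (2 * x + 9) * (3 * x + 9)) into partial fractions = 248/(225*(2*x + 9)) - 253/(600*(x + 7)) - 11/(72*(x + 3)) + 7/(300*(x - 3))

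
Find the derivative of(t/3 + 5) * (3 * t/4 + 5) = t/2 + 65/12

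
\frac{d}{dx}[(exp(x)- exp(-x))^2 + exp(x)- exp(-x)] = (2*exp(4*x) + exp(3*x) + exp(x) - 2)*exp(-2*x)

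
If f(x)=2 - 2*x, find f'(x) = -2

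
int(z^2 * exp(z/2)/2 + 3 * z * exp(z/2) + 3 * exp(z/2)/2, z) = ((z + 1)^2 - 2)*exp(z/2) + C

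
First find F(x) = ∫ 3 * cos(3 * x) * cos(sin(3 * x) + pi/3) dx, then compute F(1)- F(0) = -sqrt(3)/2 + sin(sin(3) + pi/3)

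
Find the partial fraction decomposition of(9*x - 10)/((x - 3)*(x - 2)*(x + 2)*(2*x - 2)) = 7/(30*(x + 2)) - 1/(12*(x - 1)) - 1/(x - 2) + 17/(20*(x - 3))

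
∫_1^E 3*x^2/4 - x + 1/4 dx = E*(-1 + E)^2/4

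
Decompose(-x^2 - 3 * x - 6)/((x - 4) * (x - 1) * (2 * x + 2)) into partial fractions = -1/(5*(x + 1)) + 5/(6*(x - 1)) - 17/(15*(x - 4))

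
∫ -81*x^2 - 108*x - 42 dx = -27*x^3 - 54*x^2 - 42*x + C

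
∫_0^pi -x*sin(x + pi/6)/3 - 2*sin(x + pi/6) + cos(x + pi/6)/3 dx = -sqrt(3)*(pi/3 + 2)/2 - sqrt(3)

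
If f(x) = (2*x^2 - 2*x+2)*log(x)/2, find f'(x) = (2*x^2*log(x) + x^2 - x*log(x) - x + 1)/x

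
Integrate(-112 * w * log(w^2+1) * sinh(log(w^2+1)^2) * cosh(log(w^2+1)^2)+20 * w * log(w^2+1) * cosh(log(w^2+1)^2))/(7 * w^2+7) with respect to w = 5*sinh(log(w^2 + 1)^2)/7 - cosh(2*log(w^2 + 1)^2) + C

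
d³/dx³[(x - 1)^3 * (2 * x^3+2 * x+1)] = 240*x^3 - 360*x^2 + 192*x - 42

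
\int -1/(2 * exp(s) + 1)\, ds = log(2 + exp(-s)) + C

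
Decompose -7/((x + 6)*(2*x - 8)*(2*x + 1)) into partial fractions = 14/(99*(2*x + 1)) - 7/(220*(x + 6)) - 7/(180*(x - 4))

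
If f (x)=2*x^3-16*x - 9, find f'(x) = 6*x^2 - 16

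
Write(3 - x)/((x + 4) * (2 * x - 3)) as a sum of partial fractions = 3/(11*(2*x - 3)) - 7/(11*(x + 4))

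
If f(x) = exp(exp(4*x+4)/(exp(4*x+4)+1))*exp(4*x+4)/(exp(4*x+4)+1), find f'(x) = (4*exp(4*x + 4 + exp(4)*exp(4*x)/(exp(4)*exp(4*x) + 1)) + 8*exp(8*x + 8 + exp(4)*exp(4*x)/(exp(4)*exp(4*x) + 1)))/(exp(12)*exp(12*x) + 3*exp(8)*exp(8*x) + 3*exp(4)*exp(4*x) + 1)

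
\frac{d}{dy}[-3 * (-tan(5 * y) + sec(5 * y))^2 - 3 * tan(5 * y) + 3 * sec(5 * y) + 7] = 15*(2*sin(5*y)^2/cos(5*y) + sin(5*y) - 4*sin(5*y)/cos(5*y) - 1 + 2/cos(5*y))/cos(5*y)^2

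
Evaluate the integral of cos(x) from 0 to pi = 0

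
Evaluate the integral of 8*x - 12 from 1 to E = -12*E + 8 + 4*exp(2)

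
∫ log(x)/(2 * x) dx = log(x)^2/4 + C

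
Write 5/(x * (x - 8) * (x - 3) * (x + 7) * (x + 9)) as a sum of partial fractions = 5/(3672*(x + 9)) - 1/(420*(x + 7)) - 1/(360*(x - 3)) + 1/(2040*(x - 8)) + 5/(1512*x)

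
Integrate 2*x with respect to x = x^2 + C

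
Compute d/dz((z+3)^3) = 3*z^2 + 18*z + 27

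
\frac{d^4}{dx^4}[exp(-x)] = exp(-x)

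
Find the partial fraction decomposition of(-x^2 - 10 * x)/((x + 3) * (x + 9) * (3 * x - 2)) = -64/(319*(3*x - 2)) + 3/(58*(x + 9)) - 7/(22*(x + 3))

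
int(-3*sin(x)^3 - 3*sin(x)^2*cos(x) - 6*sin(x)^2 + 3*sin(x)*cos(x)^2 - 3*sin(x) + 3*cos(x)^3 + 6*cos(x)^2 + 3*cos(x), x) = (sqrt(2)*sin(x + pi/4) + 1)^3 + C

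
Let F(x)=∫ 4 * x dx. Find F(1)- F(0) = 2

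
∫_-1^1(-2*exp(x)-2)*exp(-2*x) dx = -(1 + E)^2 + (exp(-1) + 1)^2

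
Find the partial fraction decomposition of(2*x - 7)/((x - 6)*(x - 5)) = -3/(x - 5) + 5/(x - 6)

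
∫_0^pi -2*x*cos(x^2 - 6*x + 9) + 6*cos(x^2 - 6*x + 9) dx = -sin((-3 + pi)^2) + sin(9)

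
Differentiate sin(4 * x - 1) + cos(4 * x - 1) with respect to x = -4*sin(4*x - 1) + 4*cos(4*x - 1)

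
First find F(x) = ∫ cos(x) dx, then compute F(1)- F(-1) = 2*sin(1)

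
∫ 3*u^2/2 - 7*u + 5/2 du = u^3/2 - 7*u^2/2 + 5*u/2 + C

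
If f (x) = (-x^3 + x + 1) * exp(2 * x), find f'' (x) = -4*x^3*exp(2*x) - 12*x^2*exp(2*x) - 2*x*exp(2*x) + 8*exp(2*x)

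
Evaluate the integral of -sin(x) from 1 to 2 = -cos(1) + cos(2)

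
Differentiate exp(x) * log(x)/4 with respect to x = (x*exp(x)*log(x) + exp(x))/(4*x)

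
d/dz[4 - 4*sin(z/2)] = -2*cos(z/2)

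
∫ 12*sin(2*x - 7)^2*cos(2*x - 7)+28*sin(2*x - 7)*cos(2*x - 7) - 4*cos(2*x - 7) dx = (2*sin(2*x - 7)^2 + 7*sin(2*x - 7) - 2)*sin(2*x - 7) + C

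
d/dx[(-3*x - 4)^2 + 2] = 18*x + 24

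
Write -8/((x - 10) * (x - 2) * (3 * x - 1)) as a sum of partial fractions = -72/(145*(3*x - 1)) + 1/(5*(x - 2)) - 1/(29*(x - 10))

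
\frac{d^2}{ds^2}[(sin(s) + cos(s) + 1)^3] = -6*(3*sqrt(2)*sin(s)*cos(s + pi/4) + 4*cos(s) + 3)*sin(s)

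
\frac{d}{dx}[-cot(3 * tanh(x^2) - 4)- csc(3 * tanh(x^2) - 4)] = 6*x*(cos(3*tanh(x^2) - 4) + 1)/(sin(3*tanh(x^2) - 4)^2*cosh(x^2)^2)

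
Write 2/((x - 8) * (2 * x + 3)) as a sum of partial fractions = -4/(19*(2*x + 3)) + 2/(19*(x - 8))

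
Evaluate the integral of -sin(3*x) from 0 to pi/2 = -1/3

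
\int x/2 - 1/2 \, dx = x^2/4 - x/2 + C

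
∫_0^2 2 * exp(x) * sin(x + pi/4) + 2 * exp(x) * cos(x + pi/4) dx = -sqrt(2) + 2*exp(2)*sin(pi/4 + 2)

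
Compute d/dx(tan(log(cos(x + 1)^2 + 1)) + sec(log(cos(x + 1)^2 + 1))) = (-2*sin(x + 1)*cos(x + 1)*tan(log(cos(x + 1)^2 + 1))*sec(log(cos(x + 1)^2 + 1)) - sin(2*(x + 1))*tan(log((cos(2*(x + 1)) + 3)/2))^2 - sin(2*x + 2))/(cos(x + 1)^2 + 1)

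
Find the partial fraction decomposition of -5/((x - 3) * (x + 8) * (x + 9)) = -5/(12*(x + 9)) + 5/(11*(x + 8)) - 5/(132*(x - 3))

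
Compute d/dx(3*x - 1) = 3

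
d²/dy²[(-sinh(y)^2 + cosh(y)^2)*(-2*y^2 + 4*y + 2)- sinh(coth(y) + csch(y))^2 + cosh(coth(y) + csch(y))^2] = -4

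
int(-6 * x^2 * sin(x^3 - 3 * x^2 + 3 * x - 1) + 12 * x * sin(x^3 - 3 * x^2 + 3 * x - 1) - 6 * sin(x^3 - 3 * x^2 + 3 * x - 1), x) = 2*cos((x - 1)^3) + C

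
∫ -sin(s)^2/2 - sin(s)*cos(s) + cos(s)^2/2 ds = sqrt(2)*sin(2*s + pi/4)/4 + C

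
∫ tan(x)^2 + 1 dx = tan(x) + C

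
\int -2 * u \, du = -u^2 + C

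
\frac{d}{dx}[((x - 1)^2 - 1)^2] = 4*x^3 - 12*x^2 + 8*x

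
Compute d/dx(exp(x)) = exp(x)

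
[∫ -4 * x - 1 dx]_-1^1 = -2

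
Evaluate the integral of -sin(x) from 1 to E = cos(E) - cos(1)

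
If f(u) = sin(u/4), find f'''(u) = -cos(u/4)/64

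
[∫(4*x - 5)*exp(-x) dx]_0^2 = -1 - 7*exp(-2)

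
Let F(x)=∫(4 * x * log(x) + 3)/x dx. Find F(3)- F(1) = -8 + 15*log(3)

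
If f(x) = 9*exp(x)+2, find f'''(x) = 9*exp(x)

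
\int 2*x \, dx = x^2 + C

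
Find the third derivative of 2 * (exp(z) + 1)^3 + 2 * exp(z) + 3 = 54*exp(3*z) + 48*exp(2*z) + 8*exp(z)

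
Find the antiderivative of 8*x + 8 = 4*x^2 + 8*x + C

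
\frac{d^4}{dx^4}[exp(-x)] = exp(-x)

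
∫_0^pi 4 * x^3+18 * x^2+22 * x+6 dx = -2*pi^2 - 6*pi - 4 + (-pi^2 - 3*pi - 2)^2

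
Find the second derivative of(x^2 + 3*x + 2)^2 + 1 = 12*x^2 + 36*x + 26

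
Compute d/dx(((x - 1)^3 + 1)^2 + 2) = 6*x^5 - 30*x^4 + 60*x^3 - 54*x^2 + 18*x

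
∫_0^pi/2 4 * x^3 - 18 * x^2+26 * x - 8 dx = (-2 + (-1 + pi/2)^2)*((-2 + pi/2)^2 + 2) + 6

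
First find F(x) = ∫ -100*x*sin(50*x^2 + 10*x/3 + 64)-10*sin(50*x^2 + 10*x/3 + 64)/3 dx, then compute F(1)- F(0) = cos(352/3) - cos(64)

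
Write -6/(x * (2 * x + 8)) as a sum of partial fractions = 3/(4*(x + 4)) - 3/(4*x)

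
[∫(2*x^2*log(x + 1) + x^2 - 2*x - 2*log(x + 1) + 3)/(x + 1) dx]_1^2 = -2*log(2) + 3*log(3)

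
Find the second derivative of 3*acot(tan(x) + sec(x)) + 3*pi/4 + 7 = 0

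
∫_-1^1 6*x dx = 0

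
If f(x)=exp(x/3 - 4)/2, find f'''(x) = exp(x/3 - 4)/54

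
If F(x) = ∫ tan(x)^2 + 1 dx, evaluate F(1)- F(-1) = 2*tan(1)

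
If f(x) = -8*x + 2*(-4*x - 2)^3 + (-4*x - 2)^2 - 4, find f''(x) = -768*x - 352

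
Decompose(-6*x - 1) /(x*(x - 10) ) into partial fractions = -61/(10*(x - 10)) + 1/(10*x)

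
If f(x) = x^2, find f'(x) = 2*x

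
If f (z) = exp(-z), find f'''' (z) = exp(-z)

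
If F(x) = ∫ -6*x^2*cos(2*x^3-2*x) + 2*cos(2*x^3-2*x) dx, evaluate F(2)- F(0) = -sin(12)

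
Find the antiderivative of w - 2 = w^2/2 - 2*w + C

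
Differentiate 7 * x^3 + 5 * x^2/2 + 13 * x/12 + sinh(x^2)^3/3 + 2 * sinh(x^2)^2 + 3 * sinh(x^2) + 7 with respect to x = 21*x^2 + 4*x*sinh(2*x^2) + 11*x*cosh(x^2)/2 + x*cosh(3*x^2)/2 + 5*x + 13/12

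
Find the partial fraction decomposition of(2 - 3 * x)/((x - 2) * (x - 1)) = 1/(x - 1) - 4/(x - 2)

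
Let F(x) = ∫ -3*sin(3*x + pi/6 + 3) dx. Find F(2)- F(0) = cos(pi/6 + 9) - cos(pi/6 + 3)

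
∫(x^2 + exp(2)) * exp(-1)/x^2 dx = x*exp(-1) - E/x + C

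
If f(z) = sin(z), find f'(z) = cos(z)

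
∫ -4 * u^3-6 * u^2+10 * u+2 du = -u^4 - 2*u^3 + 5*u^2 + 2*u + C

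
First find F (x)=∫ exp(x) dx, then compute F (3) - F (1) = -E + exp(3)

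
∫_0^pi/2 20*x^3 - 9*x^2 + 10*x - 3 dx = (-3 + 5*pi/2)*(pi/2 + pi^3/8)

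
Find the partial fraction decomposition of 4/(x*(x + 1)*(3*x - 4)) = 9/(7*(3*x - 4)) + 4/(7*(x + 1)) - 1/x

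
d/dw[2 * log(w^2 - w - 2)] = (4*w - 2)/(w^2 - w - 2)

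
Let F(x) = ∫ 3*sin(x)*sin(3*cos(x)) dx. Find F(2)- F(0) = cos(3*cos(2)) - cos(3)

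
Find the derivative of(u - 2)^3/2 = 3*u^2/2 - 6*u + 6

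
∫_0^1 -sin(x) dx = -1 + cos(1)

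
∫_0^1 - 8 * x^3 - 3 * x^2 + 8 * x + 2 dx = 3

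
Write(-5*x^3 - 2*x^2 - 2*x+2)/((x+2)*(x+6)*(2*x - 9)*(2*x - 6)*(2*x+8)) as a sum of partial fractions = -575/(3978*(2*x - 9)) + 73/(432*(x + 6)) - 149/(952*(x + 4)) + 19/(1040*(x + 2)) + 157/(3780*(x - 3))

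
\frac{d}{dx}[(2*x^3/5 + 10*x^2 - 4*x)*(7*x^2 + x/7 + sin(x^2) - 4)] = 4*x^4*cos(x^2)/5 + 14*x^4 + 20*x^3*cos(x^2) + 9808*x^3/35 + 6*x^2*sin(x^2)/5 - 8*x^2*cos(x^2) - 2958*x^2/35 + 20*x*sin(x^2) - 568*x/7 - 4*sin(x^2) + 16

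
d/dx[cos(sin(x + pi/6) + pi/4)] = -sin(sin(x + pi/6) + pi/4)*cos(x + pi/6)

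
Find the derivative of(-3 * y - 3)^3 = -81*y^2 - 162*y - 81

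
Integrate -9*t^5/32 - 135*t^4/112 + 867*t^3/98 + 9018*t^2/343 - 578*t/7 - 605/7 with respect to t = -3*t^6/64 - 27*t^5/112 + 867*t^4/392 + 3006*t^3/343 - 289*t^2/7 - 605*t/7 + C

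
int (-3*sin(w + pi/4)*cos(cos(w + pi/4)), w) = 3*sin(cos(w + pi/4)) + C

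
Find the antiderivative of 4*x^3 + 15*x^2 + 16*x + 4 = x^4 + 5*x^3 + 8*x^2 + 4*x + C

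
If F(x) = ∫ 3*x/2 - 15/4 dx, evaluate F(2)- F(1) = -3/2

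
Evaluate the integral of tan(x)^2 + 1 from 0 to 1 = tan(1)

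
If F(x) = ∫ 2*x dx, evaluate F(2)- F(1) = 3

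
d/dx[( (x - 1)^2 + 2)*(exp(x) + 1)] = x^2*exp(x) + 2*x + exp(x) - 2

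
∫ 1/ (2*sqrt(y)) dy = sqrt(y) + C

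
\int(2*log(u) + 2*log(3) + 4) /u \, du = (log(3*u) + 2)^2 + C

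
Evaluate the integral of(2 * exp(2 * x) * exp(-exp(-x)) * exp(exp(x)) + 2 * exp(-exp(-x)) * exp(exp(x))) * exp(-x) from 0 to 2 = -2 + 2*exp(-exp(-2) + exp(2))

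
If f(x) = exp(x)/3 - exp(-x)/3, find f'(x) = (exp(2*x) + 1)*exp(-x)/3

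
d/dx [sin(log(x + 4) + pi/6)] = cos(log(x + 4) + pi/6)/(x + 4)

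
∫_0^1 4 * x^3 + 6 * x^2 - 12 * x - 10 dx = -13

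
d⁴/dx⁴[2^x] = 2^x*log(2)^4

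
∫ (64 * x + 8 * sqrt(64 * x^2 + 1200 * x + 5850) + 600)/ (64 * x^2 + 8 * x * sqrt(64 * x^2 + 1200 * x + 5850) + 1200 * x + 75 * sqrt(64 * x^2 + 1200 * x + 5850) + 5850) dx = log(8*x/15 + sqrt((8*x + 75)^2 + 225)/15 + 5) + C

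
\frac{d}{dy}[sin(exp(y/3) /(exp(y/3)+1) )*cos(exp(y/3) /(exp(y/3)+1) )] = exp(y/3)*cos(2*exp(y/3)/(exp(y/3) + 1))/(3*exp(2*y/3) + 6*exp(y/3) + 3)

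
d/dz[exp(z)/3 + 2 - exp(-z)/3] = (exp(2*z) + 1)*exp(-z)/3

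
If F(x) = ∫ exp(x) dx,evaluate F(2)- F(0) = -1 + exp(2)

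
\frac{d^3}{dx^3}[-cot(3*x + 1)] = 162*cot(3*x + 1)^4 + 216*cot(3*x + 1)^2 + 54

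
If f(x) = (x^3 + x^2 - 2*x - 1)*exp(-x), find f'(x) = (-x^3 + 2*x^2 + 4*x - 1)*exp(-x)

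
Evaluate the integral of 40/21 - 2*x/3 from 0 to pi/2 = -pi^2/12 + 20*pi/21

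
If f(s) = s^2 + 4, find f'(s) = 2*s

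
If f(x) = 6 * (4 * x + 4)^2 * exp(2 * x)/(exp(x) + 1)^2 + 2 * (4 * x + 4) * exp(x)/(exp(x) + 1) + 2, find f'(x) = (192*x^2*exp(2*x) + 192*x*exp(3*x) + 584*x*exp(2*x) + 8*x*exp(x) + 200*exp(3*x) + 408*exp(2*x) + 16*exp(x))/(exp(3*x) + 3*exp(2*x) + 3*exp(x) + 1)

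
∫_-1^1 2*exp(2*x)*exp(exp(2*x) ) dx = -exp(exp(-2)) + exp(exp(2))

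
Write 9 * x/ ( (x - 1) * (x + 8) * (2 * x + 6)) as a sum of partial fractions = -4/(5*(x + 8)) + 27/(40*(x + 3)) + 1/(8*(x - 1))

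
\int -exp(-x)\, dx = exp(-x) + C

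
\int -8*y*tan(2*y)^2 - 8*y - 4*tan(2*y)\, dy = -4*y*tan(2*y) + C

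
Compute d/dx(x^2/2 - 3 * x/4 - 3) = x - 3/4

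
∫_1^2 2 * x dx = 3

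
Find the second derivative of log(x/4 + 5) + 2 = -1/(x^2 + 40*x + 400)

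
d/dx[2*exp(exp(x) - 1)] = 2*exp(x + exp(x) - 1)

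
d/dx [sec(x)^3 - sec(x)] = 3*tan(x)*sec(x)^3 - tan(x)*sec(x)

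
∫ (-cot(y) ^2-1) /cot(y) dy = log(cot(y)) + C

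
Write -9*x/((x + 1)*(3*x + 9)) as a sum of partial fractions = -9/(2*(x + 3)) + 3/(2*(x + 1))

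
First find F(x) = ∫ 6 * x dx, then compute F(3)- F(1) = 24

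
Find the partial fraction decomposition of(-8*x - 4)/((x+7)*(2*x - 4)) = -26/(9*(x + 7)) - 10/(9*(x - 2))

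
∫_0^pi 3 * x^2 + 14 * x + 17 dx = -12 + pi + (2 + pi)^2 + (2 + pi)^3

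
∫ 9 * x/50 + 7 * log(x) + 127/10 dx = x*(9*x + 700*log(x) + 570)/100 + C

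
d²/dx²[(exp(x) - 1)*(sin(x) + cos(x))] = sqrt(2)*(2*exp(x)*cos(x + pi/4) + sin(x + pi/4))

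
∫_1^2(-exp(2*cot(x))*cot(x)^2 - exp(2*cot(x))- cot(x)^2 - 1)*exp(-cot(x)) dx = -exp(cot(1)) - exp(-cot(2)) + exp(-cot(1)) + exp(cot(2))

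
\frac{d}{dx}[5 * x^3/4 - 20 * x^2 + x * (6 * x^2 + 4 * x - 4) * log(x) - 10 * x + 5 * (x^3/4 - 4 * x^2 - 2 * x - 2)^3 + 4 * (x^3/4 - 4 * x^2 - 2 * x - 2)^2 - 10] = 45*x^8/64 - 30*x^7 + 3255*x^6/8 - 6279*x^5/4 - 2065*x^4 - 2520*x^3 + 18*x^2*log(x) - 5301*x^2/4 + 8*x*log(x) - 596*x - 4*log(x) - 102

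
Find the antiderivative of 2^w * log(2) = 2^w + C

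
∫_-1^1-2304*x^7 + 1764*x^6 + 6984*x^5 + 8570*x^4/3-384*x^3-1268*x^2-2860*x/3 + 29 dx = 2578/3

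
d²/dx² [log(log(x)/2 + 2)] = (-log(x) - 5)/(x^2*log(x)^2 + 8*x^2*log(x) + 16*x^2)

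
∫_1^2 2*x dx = 3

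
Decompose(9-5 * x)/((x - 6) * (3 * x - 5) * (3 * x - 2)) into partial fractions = 17/(48*(3*x - 2)) - 2/(39*(3*x - 5)) - 21/(208*(x - 6))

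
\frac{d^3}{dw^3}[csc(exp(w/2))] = (exp(3*w/2)*cos(exp(w/2))/sin(exp(w/2)) - 6*exp(3*w/2)*cos(exp(w/2))/sin(exp(w/2))^3 - exp(w/2)*cos(exp(w/2))/sin(exp(w/2)) - 3*exp(w) + 6*exp(w)/sin(exp(w/2))^2)/(8*sin(exp(w/2)))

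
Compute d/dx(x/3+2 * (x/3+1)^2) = 4*x/9 + 5/3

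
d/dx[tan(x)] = cos(x)^(-2)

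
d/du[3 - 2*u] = -2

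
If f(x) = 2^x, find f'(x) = 2^x*log(2)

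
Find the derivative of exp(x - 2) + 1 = exp(x - 2)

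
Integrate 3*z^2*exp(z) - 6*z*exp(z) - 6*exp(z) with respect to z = 3*((z - 2)^2 - 2)*exp(z) + C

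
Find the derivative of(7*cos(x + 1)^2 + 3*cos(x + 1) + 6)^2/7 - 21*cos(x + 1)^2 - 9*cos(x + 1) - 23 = -9*sin(x + 1)/14 + 5*sin(2*(x + 1))/7 - 9*sin(3*(x + 1))/2 - 7*sin(4*(x + 1))/2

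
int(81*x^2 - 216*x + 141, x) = 27*x^3 - 108*x^2 + 141*x + C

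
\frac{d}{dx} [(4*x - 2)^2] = 32*x - 16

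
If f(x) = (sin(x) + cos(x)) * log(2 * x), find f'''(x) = sqrt(2)*(-x^3*log(x)*cos(x + pi/4) - x^3*log(2)*cos(x + pi/4) - 3*x^2*sin(x + pi/4) - 3*x*cos(x + pi/4) + 2*sin(x + pi/4))/x^3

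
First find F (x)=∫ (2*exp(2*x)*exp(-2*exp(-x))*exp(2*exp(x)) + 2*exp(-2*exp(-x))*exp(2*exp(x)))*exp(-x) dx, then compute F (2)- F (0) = -1 + exp(-2*exp(-2) + 2*exp(2))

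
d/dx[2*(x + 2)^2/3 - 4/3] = 4*x/3 + 8/3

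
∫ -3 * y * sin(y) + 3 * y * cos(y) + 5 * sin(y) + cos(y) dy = sqrt(2)*(3*y - 2)*sin(y + pi/4) + C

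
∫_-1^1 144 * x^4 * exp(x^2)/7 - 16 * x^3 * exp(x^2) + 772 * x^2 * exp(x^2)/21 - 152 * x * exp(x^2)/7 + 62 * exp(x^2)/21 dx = 556*E/21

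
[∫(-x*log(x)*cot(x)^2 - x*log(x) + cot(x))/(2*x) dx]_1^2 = log(2)*cot(2)/2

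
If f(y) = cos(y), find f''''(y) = cos(y)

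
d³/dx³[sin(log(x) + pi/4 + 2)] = sqrt(2)*(sin(log(x) + 2) + 2*cos(log(x) + 2))/x^3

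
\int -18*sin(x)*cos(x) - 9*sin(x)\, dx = 9*(cos(x) + 1)*cos(x) + C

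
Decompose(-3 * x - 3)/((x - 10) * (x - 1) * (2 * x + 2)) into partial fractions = 1/(6*(x - 1)) - 1/(6*(x - 10))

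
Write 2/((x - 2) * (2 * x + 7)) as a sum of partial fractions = -4/(11*(2*x + 7)) + 2/(11*(x - 2))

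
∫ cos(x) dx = sin(x) + C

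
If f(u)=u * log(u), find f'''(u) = -1/u^2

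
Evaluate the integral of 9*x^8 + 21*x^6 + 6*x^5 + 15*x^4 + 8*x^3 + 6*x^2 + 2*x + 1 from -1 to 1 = 20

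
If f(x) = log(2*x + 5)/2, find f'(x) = 1/(2*x + 5)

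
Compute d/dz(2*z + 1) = 2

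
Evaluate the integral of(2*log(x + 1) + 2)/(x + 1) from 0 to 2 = log(3)^2 + 2*log(3)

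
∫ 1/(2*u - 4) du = log(2*u - 4)/2 + C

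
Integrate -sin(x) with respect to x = cos(x) + C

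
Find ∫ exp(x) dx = exp(x) + C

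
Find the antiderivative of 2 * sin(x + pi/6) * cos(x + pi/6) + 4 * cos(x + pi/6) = (sin(x + pi/6) + 2)^2 + C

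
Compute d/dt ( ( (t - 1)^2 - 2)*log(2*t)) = (2*t^2*log(t) + t^2 + 2*t^2*log(2) - 2*t*log(t) - 2*t - 2*t*log(2) - 1)/t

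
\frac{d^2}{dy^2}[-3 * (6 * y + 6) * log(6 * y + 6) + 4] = -18/(y + 1)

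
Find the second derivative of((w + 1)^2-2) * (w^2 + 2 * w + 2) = 12*w^2 + 24*w + 10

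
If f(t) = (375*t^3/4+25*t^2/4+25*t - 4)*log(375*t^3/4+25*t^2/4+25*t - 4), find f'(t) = 1125*t^2*log(375*t^3/4 + 25*t^2/4 + 25*t - 4)/4 + 1125*t^2/4 + 25*t*log(375*t^3/4 + 25*t^2/4 + 25*t - 4)/2 + 25*t/2 + 25*log(375*t^3/4 + 25*t^2/4 + 25*t - 4) + 25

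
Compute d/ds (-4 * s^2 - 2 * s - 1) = -8*s - 2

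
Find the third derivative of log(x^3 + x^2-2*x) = (6*x^6 + 12*x^5 + 24*x^4 - 8*x^3 + 12*x^2 + 24*x - 16)/(x^9 + 3*x^8 - 3*x^7 - 11*x^6 + 6*x^5 + 12*x^4 - 8*x^3)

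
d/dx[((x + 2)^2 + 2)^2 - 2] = 4*x^3 + 24*x^2 + 56*x + 48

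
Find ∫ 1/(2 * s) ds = log(3*s)/2 + C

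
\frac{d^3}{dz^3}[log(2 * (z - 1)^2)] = 4/(z^3 - 3*z^2 + 3*z - 1)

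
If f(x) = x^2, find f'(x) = 2*x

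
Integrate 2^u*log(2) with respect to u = 2^u + C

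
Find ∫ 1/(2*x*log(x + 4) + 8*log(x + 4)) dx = log(log(x + 4))/2 + C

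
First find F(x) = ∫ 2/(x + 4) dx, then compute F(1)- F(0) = -4*log(2) + 2*log(5)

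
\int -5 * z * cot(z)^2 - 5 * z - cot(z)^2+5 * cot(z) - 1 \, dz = (5*z + 1)*cot(z) + C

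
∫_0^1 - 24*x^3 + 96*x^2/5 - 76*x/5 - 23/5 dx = -59/5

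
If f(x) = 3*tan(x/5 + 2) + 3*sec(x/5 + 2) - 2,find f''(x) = 6*tan(x/5 + 2)^3/25 + 6*tan(x/5 + 2)^2*sec(x/5 + 2)/25 + 6*tan(x/5 + 2)/25 + 3*sec(x/5 + 2)/25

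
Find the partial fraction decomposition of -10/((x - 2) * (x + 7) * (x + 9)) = -5/(11*(x + 9)) + 5/(9*(x + 7)) - 10/(99*(x - 2))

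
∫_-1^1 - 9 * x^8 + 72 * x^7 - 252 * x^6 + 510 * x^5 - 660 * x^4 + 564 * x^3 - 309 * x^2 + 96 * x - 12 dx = -568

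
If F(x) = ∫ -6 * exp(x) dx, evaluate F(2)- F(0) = 6 - 6*exp(2)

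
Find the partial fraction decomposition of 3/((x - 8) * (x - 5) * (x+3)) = 3/(88*(x + 3)) - 1/(8*(x - 5)) + 1/(11*(x - 8))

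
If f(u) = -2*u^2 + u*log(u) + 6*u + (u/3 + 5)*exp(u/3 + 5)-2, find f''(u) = (u^2*exp(u/3 + 5) + 21*u*exp(u/3 + 5) - 108*u + 27)/(27*u)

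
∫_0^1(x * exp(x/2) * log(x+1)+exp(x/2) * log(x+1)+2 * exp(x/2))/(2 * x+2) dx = exp(1/2)*log(2)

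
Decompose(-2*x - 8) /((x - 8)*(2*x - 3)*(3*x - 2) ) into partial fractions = -42/(55*(3*x - 2)) + 44/(65*(2*x - 3)) - 12/(143*(x - 8))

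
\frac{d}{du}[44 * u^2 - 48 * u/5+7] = 88*u - 48/5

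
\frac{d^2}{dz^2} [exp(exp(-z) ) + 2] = (exp(z + exp(-z)) + exp(exp(-z)))*exp(-2*z)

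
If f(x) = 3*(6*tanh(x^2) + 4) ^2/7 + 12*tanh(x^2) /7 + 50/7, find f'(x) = 24*x*(18*sinh(x^2)/cosh(x^2) + 13)/(7*cosh(x^2)^2)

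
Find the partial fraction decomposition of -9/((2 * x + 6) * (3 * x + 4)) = -27/(10*(3*x + 4)) + 9/(10*(x + 3))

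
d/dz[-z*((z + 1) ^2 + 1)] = -3*z^2 - 4*z - 2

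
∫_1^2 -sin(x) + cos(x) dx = -sin(1) - cos(1) + cos(2) + sin(2)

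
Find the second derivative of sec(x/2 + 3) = tan(x/2 + 3)^2*sec(x/2 + 3)/2 + sec(x/2 + 3)/4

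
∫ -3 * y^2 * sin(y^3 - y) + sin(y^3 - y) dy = cos(y^3 - y) + C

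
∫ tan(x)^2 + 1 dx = tan(x) + C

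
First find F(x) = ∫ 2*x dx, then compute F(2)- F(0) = 4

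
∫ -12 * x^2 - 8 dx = -4*x^3 - 8*x + C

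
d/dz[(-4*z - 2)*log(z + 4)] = (-4*z*log(z + 4) - 4*z - 16*log(z + 4) - 2)/(z + 4)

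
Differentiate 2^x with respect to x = 2^x*log(2)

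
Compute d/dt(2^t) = 2^t*log(2)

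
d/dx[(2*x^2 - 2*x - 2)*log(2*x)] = (4*x^2*log(x) + 2*x^2 + 4*x^2*log(2) - 2*x*log(x) - 2*x - 2*x*log(2) - 2)/x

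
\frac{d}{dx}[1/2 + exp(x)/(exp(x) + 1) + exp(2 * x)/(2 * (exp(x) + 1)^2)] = (2*exp(2*x) + exp(x))/(exp(3*x) + 3*exp(2*x) + 3*exp(x) + 1)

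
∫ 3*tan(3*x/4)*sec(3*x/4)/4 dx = sec(3*x/4) + C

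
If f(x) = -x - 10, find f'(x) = -1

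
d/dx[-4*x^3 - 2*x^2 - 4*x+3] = -12*x^2 - 4*x - 4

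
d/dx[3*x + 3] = 3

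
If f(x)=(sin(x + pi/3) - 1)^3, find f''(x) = -3*sin(x + pi/3)^3 + 6*sin(x + pi/3)^2 + 6*sin(x + pi/3)*cos(x + pi/3)^2 - 3*sin(x + pi/3) - 6*cos(x + pi/3)^2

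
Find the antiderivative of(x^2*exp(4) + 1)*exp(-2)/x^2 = x*exp(2) - exp(-2)/x + C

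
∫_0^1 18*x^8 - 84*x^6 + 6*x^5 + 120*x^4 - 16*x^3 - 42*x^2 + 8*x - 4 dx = -3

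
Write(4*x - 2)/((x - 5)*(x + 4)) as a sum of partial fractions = 2/(x + 4) + 2/(x - 5)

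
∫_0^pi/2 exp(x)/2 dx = -1/2 + exp(pi/2)/2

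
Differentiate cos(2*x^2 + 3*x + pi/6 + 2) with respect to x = -(4*x + 3)*sin(2*x^2 + 3*x + pi/6 + 2)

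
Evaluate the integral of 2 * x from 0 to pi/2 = pi^2/4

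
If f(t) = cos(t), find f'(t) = -sin(t)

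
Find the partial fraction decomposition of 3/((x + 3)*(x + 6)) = -1/(x + 6) + 1/(x + 3)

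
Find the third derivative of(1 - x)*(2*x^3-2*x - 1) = 12 - 48*x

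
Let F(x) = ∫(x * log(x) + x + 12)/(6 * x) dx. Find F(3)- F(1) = 5*log(3)/2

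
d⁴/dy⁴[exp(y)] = exp(y)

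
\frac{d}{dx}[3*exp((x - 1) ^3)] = 9*x^2*exp(x^3 - 3*x^2 + 3*x - 1) - 18*x*exp(x^3 - 3*x^2 + 3*x - 1) + 9*exp(x^3 - 3*x^2 + 3*x - 1)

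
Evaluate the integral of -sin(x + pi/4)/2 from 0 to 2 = cos(pi/4 + 2)/2 - sqrt(2)/4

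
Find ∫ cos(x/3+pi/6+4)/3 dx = sin(x/3 + pi/6 + 4) + C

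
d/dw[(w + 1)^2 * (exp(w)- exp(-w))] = (w^2*exp(2*w) + w^2 + 4*w*exp(2*w) + 3*exp(2*w) - 1)*exp(-w)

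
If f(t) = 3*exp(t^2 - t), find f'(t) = 6*t*exp(t^2 - t) - 3*exp(t^2 - t)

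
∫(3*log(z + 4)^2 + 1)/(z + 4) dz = log(z + 4)^3 + log(z + 4) + C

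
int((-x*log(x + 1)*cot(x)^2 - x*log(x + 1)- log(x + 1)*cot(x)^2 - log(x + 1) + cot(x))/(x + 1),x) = log(x + 1)*cot(x) + C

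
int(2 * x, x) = x^2 + C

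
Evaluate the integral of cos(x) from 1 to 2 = -sin(1) + sin(2)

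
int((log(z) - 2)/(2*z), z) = (log(z) - 2)^2/4 + C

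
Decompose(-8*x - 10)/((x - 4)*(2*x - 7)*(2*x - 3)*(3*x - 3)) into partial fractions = -22/(15*(2*x - 3)) + 38/(15*(2*x - 7)) + 2/(5*(x - 1)) - 14/(15*(x - 4))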